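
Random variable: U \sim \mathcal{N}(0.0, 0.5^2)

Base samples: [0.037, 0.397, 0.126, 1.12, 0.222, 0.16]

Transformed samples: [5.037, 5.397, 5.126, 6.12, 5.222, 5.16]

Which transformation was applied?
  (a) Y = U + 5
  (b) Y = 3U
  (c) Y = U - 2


Checking option (a) Y = U + 5:
  U = 0.037 -> Y = 5.037 ✓
  U = 0.397 -> Y = 5.397 ✓
  U = 0.126 -> Y = 5.126 ✓
All samples match this transformation.

(a) U + 5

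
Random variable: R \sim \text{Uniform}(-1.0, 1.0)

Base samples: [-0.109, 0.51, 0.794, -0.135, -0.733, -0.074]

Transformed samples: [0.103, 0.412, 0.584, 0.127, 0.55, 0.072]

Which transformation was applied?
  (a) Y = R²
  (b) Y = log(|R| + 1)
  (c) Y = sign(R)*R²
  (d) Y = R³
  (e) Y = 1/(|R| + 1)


Checking option (b) Y = log(|R| + 1):
  R = -0.109 -> Y = 0.103 ✓
  R = 0.51 -> Y = 0.412 ✓
  R = 0.794 -> Y = 0.584 ✓
All samples match this transformation.

(b) log(|R| + 1)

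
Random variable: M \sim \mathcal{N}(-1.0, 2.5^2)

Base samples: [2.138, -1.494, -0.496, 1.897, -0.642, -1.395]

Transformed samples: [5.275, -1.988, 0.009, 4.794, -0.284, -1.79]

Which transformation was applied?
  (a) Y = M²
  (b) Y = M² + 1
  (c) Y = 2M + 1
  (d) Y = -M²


Checking option (c) Y = 2M + 1:
  M = 2.138 -> Y = 5.275 ✓
  M = -1.494 -> Y = -1.988 ✓
  M = -0.496 -> Y = 0.009 ✓
All samples match this transformation.

(c) 2M + 1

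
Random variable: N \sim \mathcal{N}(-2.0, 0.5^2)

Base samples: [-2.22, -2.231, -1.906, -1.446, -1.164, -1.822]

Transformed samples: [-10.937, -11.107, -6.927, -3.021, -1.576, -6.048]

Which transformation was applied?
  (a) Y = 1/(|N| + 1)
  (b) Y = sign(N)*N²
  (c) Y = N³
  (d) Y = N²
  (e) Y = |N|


Checking option (c) Y = N³:
  N = -2.22 -> Y = -10.937 ✓
  N = -2.231 -> Y = -11.107 ✓
  N = -1.906 -> Y = -6.927 ✓
All samples match this transformation.

(c) N³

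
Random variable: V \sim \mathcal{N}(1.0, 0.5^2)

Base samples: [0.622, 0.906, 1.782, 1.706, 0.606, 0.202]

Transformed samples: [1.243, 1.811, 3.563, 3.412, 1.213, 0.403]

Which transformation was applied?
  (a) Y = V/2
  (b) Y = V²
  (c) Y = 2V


Checking option (c) Y = 2V:
  V = 0.622 -> Y = 1.243 ✓
  V = 0.906 -> Y = 1.811 ✓
  V = 1.782 -> Y = 3.563 ✓
All samples match this transformation.

(c) 2V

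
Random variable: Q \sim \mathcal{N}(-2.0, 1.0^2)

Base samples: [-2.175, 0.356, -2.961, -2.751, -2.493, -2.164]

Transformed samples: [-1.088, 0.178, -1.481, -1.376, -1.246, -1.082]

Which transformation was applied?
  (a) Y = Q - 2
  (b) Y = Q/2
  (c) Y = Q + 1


Checking option (b) Y = Q/2:
  Q = -2.175 -> Y = -1.088 ✓
  Q = 0.356 -> Y = 0.178 ✓
  Q = -2.961 -> Y = -1.481 ✓
All samples match this transformation.

(b) Q/2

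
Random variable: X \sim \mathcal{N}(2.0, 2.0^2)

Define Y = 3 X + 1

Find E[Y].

For Y = 3X + 1:
E[Y] = 3 * E[X] + 1
E[X] = 2.0 = 2
E[Y] = 3 * 2 + 1 = 7

7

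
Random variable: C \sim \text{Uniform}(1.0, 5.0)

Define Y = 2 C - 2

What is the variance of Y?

For Y = aC + b: Var(Y) = a² * Var(C)
Var(C) = (5 - 1)^2/12 = 1.3333333
Var(Y) = 2² * 1.3333333 = 4 * 1.3333333 = 5.3333333

5.3333333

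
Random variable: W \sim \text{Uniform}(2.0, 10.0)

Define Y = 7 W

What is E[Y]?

For Y = 7W:
E[Y] = 7 * E[W]
E[W] = (2 + 10)/2 = 6
E[Y] = 7 * 6 = 42

42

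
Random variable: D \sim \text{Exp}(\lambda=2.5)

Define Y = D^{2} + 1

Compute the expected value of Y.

E[Y] = 1*E[D²] + 1
E[D] = 0.4
E[D²] = Var(D) + (E[D])² = 0.16 + 0.16 = 0.32
E[Y] = 1*0.32 + 1 = 1.32

1.32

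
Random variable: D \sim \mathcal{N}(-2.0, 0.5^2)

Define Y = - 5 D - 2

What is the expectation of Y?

For Y = -5D - 2:
E[Y] = -5 * E[D] - 2
E[D] = -2.0 = -2
E[Y] = -5 * (-2) - 2 = 8

8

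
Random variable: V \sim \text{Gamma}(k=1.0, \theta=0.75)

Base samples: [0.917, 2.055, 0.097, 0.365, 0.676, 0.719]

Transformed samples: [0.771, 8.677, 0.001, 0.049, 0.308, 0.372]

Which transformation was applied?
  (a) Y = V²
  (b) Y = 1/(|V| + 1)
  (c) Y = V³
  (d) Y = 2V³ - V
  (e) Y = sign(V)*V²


Checking option (c) Y = V³:
  V = 0.917 -> Y = 0.771 ✓
  V = 2.055 -> Y = 8.677 ✓
  V = 0.097 -> Y = 0.001 ✓
All samples match this transformation.

(c) V³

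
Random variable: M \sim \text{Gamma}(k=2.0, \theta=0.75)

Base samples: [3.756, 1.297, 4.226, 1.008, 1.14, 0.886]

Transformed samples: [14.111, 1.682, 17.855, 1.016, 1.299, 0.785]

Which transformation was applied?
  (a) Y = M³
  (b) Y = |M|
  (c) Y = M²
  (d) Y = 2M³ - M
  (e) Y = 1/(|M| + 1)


Checking option (c) Y = M²:
  M = 3.756 -> Y = 14.111 ✓
  M = 1.297 -> Y = 1.682 ✓
  M = 4.226 -> Y = 17.855 ✓
All samples match this transformation.

(c) M²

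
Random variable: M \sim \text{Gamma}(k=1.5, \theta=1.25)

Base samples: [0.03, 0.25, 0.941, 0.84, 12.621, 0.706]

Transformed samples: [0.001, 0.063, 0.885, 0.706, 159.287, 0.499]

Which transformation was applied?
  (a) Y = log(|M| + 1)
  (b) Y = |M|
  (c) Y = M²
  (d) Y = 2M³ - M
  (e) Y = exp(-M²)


Checking option (c) Y = M²:
  M = 0.03 -> Y = 0.001 ✓
  M = 0.25 -> Y = 0.063 ✓
  M = 0.941 -> Y = 0.885 ✓
All samples match this transformation.

(c) M²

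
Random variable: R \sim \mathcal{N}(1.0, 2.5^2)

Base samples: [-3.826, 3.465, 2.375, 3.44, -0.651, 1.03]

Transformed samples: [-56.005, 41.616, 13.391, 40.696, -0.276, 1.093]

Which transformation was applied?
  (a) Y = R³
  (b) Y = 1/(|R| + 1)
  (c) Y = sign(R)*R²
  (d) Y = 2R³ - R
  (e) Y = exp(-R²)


Checking option (a) Y = R³:
  R = -3.826 -> Y = -56.005 ✓
  R = 3.465 -> Y = 41.616 ✓
  R = 2.375 -> Y = 13.391 ✓
All samples match this transformation.

(a) R³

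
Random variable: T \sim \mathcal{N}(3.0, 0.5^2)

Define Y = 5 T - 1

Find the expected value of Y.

For Y = 5T - 1:
E[Y] = 5 * E[T] - 1
E[T] = 3.0 = 3
E[Y] = 5 * 3 - 1 = 14

14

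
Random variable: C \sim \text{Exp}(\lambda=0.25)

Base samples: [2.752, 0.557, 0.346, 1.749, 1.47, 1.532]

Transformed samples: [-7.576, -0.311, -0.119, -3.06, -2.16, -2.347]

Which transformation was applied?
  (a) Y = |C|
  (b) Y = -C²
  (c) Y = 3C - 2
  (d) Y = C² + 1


Checking option (b) Y = -C²:
  C = 2.752 -> Y = -7.576 ✓
  C = 0.557 -> Y = -0.311 ✓
  C = 0.346 -> Y = -0.119 ✓
All samples match this transformation.

(b) -C²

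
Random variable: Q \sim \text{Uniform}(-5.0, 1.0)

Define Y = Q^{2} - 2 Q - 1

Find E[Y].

E[Y] = 1*E[Q²] - 2*E[Q] - 1
E[Q] = -2
E[Q²] = Var(Q) + (E[Q])² = 3 + 4 = 7
E[Y] = 1*7 - 2*(-2) - 1 = 10

10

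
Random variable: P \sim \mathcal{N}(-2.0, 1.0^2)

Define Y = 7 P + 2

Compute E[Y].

For Y = 7P + 2:
E[Y] = 7 * E[P] + 2
E[P] = -2.0 = -2
E[Y] = 7 * (-2) + 2 = -12

-12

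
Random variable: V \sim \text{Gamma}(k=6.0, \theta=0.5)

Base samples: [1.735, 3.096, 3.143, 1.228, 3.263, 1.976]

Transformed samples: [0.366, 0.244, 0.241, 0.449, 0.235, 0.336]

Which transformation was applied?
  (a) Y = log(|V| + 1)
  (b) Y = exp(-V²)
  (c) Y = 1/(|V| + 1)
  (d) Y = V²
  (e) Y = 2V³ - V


Checking option (c) Y = 1/(|V| + 1):
  V = 1.735 -> Y = 0.366 ✓
  V = 3.096 -> Y = 0.244 ✓
  V = 3.143 -> Y = 0.241 ✓
All samples match this transformation.

(c) 1/(|V| + 1)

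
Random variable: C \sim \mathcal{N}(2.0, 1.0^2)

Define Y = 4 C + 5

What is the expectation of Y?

For Y = 4C + 5:
E[Y] = 4 * E[C] + 5
E[C] = 2.0 = 2
E[Y] = 4 * 2 + 5 = 13

13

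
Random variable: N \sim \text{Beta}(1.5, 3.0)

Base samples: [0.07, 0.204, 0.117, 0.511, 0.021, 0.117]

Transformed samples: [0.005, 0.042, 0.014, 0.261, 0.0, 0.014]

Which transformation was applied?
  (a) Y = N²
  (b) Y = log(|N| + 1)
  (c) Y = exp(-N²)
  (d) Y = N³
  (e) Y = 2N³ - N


Checking option (a) Y = N²:
  N = 0.07 -> Y = 0.005 ✓
  N = 0.204 -> Y = 0.042 ✓
  N = 0.117 -> Y = 0.014 ✓
All samples match this transformation.

(a) N²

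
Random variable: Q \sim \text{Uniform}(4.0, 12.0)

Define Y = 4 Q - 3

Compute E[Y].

For Y = 4Q - 3:
E[Y] = 4 * E[Q] - 3
E[Q] = (4 + 12)/2 = 8
E[Y] = 4 * 8 - 3 = 29

29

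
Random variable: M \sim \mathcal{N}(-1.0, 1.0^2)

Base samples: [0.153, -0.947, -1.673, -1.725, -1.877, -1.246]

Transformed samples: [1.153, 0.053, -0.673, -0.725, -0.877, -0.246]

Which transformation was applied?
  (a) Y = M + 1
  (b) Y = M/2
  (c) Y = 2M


Checking option (a) Y = M + 1:
  M = 0.153 -> Y = 1.153 ✓
  M = -0.947 -> Y = 0.053 ✓
  M = -1.673 -> Y = -0.673 ✓
All samples match this transformation.

(a) M + 1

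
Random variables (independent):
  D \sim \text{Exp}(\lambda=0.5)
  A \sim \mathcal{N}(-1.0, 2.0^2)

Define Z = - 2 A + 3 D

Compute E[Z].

E[Z] = 3*E[D] - 2*E[A]
E[D] = 2
E[A] = -1
E[Z] = 3*2 - 2*(-1) = 8

8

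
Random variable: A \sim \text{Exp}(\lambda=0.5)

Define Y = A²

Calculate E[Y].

Using E[X²] = Var(X) + (E[X])²:
E[A] = 2
Var(A) = 1/0.5^2 = 4
E[A²] = 4 + 2² = 4 + 4 = 8

8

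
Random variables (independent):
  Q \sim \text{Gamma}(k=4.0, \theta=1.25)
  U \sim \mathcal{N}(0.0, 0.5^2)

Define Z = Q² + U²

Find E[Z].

E[Z] = E[Q²] + E[U²]
E[Q²] = Var(Q) + E[Q]² = 6.25 + 25 = 31.25
E[U²] = Var(U) + E[U]² = 0.25 + 0 = 0.25
E[Z] = 31.25 + 0.25 = 31.5

31.5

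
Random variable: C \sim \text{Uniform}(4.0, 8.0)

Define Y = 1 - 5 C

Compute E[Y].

For Y = -5C + 1:
E[Y] = -5 * E[C] + 1
E[C] = (4 + 8)/2 = 6
E[Y] = -5 * 6 + 1 = -29

-29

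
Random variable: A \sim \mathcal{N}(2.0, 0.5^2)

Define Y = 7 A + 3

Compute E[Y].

For Y = 7A + 3:
E[Y] = 7 * E[A] + 3
E[A] = 2.0 = 2
E[Y] = 7 * 2 + 3 = 17

17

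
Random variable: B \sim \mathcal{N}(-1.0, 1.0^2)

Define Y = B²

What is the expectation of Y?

E[B²] = Var(B) + (E[B])² = 1 + 1 = 2

2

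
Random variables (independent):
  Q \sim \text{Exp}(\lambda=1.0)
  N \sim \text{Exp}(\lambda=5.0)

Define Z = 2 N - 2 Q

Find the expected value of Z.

E[Z] = -2*E[Q] + 2*E[N]
E[Q] = 1
E[N] = 0.2
E[Z] = -2*1 + 2*0.2 = -1.6

-1.6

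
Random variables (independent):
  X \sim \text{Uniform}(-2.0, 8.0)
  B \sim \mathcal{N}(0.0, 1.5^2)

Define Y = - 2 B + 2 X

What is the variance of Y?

For independent RVs: Var(aX + bY) = a²Var(X) + b²Var(Y)
Var(X) = 8.3333333
Var(B) = 2.25
Var(Y) = 2²*8.3333333 + (-2)²*2.25
= 4*8.3333333 + 4*2.25 = 42.333333

42.333333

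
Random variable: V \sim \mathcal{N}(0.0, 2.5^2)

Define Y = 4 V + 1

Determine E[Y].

For Y = 4V + 1:
E[Y] = 4 * E[V] + 1
E[V] = 0.0 = 0
E[Y] = 4 * 0 + 1 = 1

1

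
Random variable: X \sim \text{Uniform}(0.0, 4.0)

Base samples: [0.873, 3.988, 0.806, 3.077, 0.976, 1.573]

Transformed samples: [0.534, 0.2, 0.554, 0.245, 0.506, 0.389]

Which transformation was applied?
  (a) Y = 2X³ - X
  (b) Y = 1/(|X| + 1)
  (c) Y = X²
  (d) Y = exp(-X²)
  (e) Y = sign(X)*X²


Checking option (b) Y = 1/(|X| + 1):
  X = 0.873 -> Y = 0.534 ✓
  X = 3.988 -> Y = 0.2 ✓
  X = 0.806 -> Y = 0.554 ✓
All samples match this transformation.

(b) 1/(|X| + 1)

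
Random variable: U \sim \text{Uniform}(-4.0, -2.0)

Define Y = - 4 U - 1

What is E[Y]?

For Y = -4U - 1:
E[Y] = -4 * E[U] - 1
E[U] = (-4 - 2)/2 = -3
E[Y] = -4 * (-3) - 1 = 11

11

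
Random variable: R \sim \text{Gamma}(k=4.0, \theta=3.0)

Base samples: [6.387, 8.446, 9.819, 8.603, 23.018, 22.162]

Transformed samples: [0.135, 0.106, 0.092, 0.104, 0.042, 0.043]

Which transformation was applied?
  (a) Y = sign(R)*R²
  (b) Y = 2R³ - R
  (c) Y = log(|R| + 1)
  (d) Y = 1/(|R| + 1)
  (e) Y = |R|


Checking option (d) Y = 1/(|R| + 1):
  R = 6.387 -> Y = 0.135 ✓
  R = 8.446 -> Y = 0.106 ✓
  R = 9.819 -> Y = 0.092 ✓
All samples match this transformation.

(d) 1/(|R| + 1)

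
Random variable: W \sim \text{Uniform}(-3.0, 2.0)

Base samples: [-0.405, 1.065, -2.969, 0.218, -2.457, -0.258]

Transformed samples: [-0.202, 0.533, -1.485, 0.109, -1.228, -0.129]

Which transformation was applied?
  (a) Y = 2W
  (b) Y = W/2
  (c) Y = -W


Checking option (b) Y = W/2:
  W = -0.405 -> Y = -0.202 ✓
  W = 1.065 -> Y = 0.533 ✓
  W = -2.969 -> Y = -1.485 ✓
All samples match this transformation.

(b) W/2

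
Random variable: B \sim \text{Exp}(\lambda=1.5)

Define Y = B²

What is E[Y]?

Using E[X²] = Var(X) + (E[X])²:
E[B] = 0.66666667
Var(B) = 1/1.5^2 = 0.44444444
E[B²] = 0.44444444 + 0.66666667² = 0.44444444 + 0.44444444 = 0.88888889

0.88888889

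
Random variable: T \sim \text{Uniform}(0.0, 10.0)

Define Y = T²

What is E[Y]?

E[T²] = Var(T) + (E[T])² = 8.3333333 + 25 = 33.333333

33.333333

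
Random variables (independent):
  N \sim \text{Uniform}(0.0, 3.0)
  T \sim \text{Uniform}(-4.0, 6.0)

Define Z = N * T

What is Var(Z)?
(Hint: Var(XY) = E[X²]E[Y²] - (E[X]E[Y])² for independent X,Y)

Var(XY) = E[X²]E[Y²] - (E[X]E[Y])²
E[N] = 1.5, Var(N) = 0.75
E[T] = 1, Var(T) = 8.3333333
E[N²] = 0.75 + 1.5² = 3
E[T²] = 8.3333333 + 1² = 9.3333333
Var(Z) = 3*9.3333333 - (1.5*1)²
= 28 - 2.25 = 25.75

25.75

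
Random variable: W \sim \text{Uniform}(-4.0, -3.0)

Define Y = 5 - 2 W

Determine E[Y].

For Y = -2W + 5:
E[Y] = -2 * E[W] + 5
E[W] = (-4 - 3)/2 = -3.5
E[Y] = -2 * (-3.5) + 5 = 12

12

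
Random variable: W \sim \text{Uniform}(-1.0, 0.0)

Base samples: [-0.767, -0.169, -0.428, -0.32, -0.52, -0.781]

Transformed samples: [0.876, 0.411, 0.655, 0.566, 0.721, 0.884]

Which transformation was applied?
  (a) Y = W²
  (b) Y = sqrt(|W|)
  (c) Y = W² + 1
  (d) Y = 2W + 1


Checking option (b) Y = sqrt(|W|):
  W = -0.767 -> Y = 0.876 ✓
  W = -0.169 -> Y = 0.411 ✓
  W = -0.428 -> Y = 0.655 ✓
All samples match this transformation.

(b) sqrt(|W|)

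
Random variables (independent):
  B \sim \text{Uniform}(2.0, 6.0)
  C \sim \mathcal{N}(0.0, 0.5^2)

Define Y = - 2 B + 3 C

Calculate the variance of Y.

For independent RVs: Var(aX + bY) = a²Var(X) + b²Var(Y)
Var(B) = 1.3333333
Var(C) = 0.25
Var(Y) = (-2)²*1.3333333 + 3²*0.25
= 4*1.3333333 + 9*0.25 = 7.5833333

7.5833333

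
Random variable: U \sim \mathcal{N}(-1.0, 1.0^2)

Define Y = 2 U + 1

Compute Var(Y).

For Y = aU + b: Var(Y) = a² * Var(U)
Var(U) = 1.0^2 = 1
Var(Y) = 2² * 1 = 4 * 1 = 4

4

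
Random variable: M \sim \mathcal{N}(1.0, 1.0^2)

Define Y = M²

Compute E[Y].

E[M²] = Var(M) + (E[M])² = 1 + 1 = 2

2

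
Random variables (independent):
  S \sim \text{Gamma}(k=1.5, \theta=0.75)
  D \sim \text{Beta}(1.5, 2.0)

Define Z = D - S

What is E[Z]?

E[Z] = -1*E[S] + 1*E[D]
E[S] = 1.125
E[D] = 0.42857143
E[Z] = -1*1.125 + 1*0.42857143 = -0.69642857

-0.69642857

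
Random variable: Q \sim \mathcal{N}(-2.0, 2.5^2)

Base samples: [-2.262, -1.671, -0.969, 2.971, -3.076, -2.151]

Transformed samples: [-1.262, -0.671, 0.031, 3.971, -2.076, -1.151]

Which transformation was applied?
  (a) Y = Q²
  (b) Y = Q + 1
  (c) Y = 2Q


Checking option (b) Y = Q + 1:
  Q = -2.262 -> Y = -1.262 ✓
  Q = -1.671 -> Y = -0.671 ✓
  Q = -0.969 -> Y = 0.031 ✓
All samples match this transformation.

(b) Q + 1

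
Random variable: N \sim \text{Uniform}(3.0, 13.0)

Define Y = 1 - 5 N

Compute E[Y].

For Y = -5N + 1:
E[Y] = -5 * E[N] + 1
E[N] = (3 + 13)/2 = 8
E[Y] = -5 * 8 + 1 = -39

-39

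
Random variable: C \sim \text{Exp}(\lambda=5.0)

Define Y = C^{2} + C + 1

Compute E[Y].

E[Y] = 1*E[C²] + 1*E[C] + 1
E[C] = 0.2
E[C²] = Var(C) + (E[C])² = 0.04 + 0.04 = 0.08
E[Y] = 1*0.08 + 1*0.2 + 1 = 1.28

1.28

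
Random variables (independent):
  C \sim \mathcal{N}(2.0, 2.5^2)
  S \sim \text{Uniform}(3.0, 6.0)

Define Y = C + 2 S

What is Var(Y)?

For independent RVs: Var(aX + bY) = a²Var(X) + b²Var(Y)
Var(C) = 6.25
Var(S) = 0.75
Var(Y) = 1²*6.25 + 2²*0.75
= 1*6.25 + 4*0.75 = 9.25

9.25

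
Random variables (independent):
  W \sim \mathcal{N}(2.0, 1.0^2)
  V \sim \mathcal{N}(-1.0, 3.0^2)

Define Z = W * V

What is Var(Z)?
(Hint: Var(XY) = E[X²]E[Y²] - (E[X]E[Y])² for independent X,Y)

Var(XY) = E[X²]E[Y²] - (E[X]E[Y])²
E[W] = 2, Var(W) = 1
E[V] = -1, Var(V) = 9
E[W²] = 1 + 2² = 5
E[V²] = 9 + (-1)² = 10
Var(Z) = 5*10 - (2*(-1))²
= 50 - 4 = 46

46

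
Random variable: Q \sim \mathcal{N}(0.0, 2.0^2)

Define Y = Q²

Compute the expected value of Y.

Using E[X²] = Var(X) + (E[X])²:
E[Q] = 0
Var(Q) = 2.0^2 = 4
E[Q²] = 4 + 0² = 4 + 0 = 4

4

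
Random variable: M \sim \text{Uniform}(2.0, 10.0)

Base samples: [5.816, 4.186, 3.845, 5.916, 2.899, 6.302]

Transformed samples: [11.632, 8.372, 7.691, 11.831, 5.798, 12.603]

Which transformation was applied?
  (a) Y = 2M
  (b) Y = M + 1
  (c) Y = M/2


Checking option (a) Y = 2M:
  M = 5.816 -> Y = 11.632 ✓
  M = 4.186 -> Y = 8.372 ✓
  M = 3.845 -> Y = 7.691 ✓
All samples match this transformation.

(a) 2M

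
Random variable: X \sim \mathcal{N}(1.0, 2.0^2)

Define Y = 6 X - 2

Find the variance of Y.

For Y = aX + b: Var(Y) = a² * Var(X)
Var(X) = 2.0^2 = 4
Var(Y) = 6² * 4 = 36 * 4 = 144

144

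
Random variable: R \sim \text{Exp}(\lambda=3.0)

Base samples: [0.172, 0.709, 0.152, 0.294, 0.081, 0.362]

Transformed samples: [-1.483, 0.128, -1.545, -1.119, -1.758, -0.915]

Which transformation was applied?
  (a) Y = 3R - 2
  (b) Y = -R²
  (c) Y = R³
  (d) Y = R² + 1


Checking option (a) Y = 3R - 2:
  R = 0.172 -> Y = -1.483 ✓
  R = 0.709 -> Y = 0.128 ✓
  R = 0.152 -> Y = -1.545 ✓
All samples match this transformation.

(a) 3R - 2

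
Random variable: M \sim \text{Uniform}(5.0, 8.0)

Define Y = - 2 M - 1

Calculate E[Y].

For Y = -2M - 1:
E[Y] = -2 * E[M] - 1
E[M] = (5 + 8)/2 = 6.5
E[Y] = -2 * 6.5 - 1 = -14

-14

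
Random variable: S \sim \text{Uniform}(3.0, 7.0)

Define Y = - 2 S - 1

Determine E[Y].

For Y = -2S - 1:
E[Y] = -2 * E[S] - 1
E[S] = (3 + 7)/2 = 5
E[Y] = -2 * 5 - 1 = -11

-11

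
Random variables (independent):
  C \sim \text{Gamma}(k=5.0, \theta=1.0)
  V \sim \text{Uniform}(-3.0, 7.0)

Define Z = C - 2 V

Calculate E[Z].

E[Z] = 1*E[C] - 2*E[V]
E[C] = 5
E[V] = 2
E[Z] = 1*5 - 2*2 = 1

1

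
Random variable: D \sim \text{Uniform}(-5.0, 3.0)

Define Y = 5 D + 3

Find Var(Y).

For Y = aD + b: Var(Y) = a² * Var(D)
Var(D) = (3 + 5)^2/12 = 5.3333333
Var(Y) = 5² * 5.3333333 = 25 * 5.3333333 = 133.33333

133.33333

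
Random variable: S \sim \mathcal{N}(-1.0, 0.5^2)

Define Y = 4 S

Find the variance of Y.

For Y = aS + b: Var(Y) = a² * Var(S)
Var(S) = 0.5^2 = 0.25
Var(Y) = 4² * 0.25 = 16 * 0.25 = 4

4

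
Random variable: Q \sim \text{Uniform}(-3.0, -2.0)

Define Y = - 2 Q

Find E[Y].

For Y = -2Q:
E[Y] = -2 * E[Q]
E[Q] = (-3 - 2)/2 = -2.5
E[Y] = -2 * (-2.5) = 5

5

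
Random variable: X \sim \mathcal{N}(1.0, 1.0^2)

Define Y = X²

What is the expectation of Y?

Using E[X²] = Var(X) + (E[X])²:
E[X] = 1
Var(X) = 1.0^2 = 1
E[X²] = 1 + 1² = 1 + 1 = 2

2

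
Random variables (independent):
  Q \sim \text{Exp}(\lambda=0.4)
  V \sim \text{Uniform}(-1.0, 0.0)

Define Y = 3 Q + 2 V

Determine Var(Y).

For independent RVs: Var(aX + bY) = a²Var(X) + b²Var(Y)
Var(Q) = 6.25
Var(V) = 0.083333333
Var(Y) = 3²*6.25 + 2²*0.083333333
= 9*6.25 + 4*0.083333333 = 56.583333

56.583333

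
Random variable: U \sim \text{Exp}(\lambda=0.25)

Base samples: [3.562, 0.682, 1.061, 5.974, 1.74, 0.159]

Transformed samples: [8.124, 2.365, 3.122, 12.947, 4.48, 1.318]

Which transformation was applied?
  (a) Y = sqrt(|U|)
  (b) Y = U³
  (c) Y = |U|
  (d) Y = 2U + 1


Checking option (d) Y = 2U + 1:
  U = 3.562 -> Y = 8.124 ✓
  U = 0.682 -> Y = 2.365 ✓
  U = 1.061 -> Y = 3.122 ✓
All samples match this transformation.

(d) 2U + 1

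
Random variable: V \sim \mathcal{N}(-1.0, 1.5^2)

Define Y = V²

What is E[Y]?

Using E[X²] = Var(X) + (E[X])²:
E[V] = -1
Var(V) = 1.5^2 = 2.25
E[V²] = 2.25 + (-1)² = 2.25 + 1 = 3.25

3.25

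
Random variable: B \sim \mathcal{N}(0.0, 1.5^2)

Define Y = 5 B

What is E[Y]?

For Y = 5B:
E[Y] = 5 * E[B]
E[B] = 0.0 = 0
E[Y] = 5 * 0 = 0

0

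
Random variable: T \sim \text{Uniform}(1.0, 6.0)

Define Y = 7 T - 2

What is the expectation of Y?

For Y = 7T - 2:
E[Y] = 7 * E[T] - 2
E[T] = (1 + 6)/2 = 3.5
E[Y] = 7 * 3.5 - 2 = 22.5

22.5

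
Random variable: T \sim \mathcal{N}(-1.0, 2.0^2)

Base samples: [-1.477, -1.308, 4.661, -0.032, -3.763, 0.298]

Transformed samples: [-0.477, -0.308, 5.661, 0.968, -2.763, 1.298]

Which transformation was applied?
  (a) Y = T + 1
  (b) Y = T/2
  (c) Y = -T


Checking option (a) Y = T + 1:
  T = -1.477 -> Y = -0.477 ✓
  T = -1.308 -> Y = -0.308 ✓
  T = 4.661 -> Y = 5.661 ✓
All samples match this transformation.

(a) T + 1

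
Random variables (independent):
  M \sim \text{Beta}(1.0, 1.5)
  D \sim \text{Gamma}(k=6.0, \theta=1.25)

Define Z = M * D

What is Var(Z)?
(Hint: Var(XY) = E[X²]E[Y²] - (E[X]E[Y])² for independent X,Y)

Var(XY) = E[X²]E[Y²] - (E[X]E[Y])²
E[M] = 0.4, Var(M) = 0.068571429
E[D] = 7.5, Var(D) = 9.375
E[M²] = 0.068571429 + 0.4² = 0.22857143
E[D²] = 9.375 + 7.5² = 65.625
Var(Z) = 0.22857143*65.625 - (0.4*7.5)²
= 15 - 9 = 6

6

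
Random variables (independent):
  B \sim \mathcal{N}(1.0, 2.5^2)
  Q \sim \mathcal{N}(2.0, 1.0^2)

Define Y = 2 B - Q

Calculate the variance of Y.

For independent RVs: Var(aX + bY) = a²Var(X) + b²Var(Y)
Var(B) = 6.25
Var(Q) = 1
Var(Y) = 2²*6.25 + (-1)²*1
= 4*6.25 + 1*1 = 26

26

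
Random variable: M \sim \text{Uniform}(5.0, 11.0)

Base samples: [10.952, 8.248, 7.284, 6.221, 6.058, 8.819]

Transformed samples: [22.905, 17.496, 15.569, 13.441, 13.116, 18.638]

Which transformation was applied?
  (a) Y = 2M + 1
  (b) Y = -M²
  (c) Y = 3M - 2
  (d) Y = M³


Checking option (a) Y = 2M + 1:
  M = 10.952 -> Y = 22.905 ✓
  M = 8.248 -> Y = 17.496 ✓
  M = 7.284 -> Y = 15.569 ✓
All samples match this transformation.

(a) 2M + 1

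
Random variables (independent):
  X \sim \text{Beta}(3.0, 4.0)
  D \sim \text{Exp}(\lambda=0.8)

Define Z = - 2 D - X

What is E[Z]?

E[Z] = -1*E[X] - 2*E[D]
E[X] = 0.42857143
E[D] = 1.25
E[Z] = -1*0.42857143 - 2*1.25 = -2.9285714

-2.9285714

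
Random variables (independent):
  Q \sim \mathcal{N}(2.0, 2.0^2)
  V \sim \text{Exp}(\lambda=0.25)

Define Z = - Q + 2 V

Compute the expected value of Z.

E[Z] = -1*E[Q] + 2*E[V]
E[Q] = 2
E[V] = 4
E[Z] = -1*2 + 2*4 = 6

6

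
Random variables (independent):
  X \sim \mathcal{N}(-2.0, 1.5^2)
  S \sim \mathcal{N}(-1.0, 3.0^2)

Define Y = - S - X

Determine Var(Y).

For independent RVs: Var(aX + bY) = a²Var(X) + b²Var(Y)
Var(X) = 2.25
Var(S) = 9
Var(Y) = (-1)²*2.25 + (-1)²*9
= 1*2.25 + 1*9 = 11.25

11.25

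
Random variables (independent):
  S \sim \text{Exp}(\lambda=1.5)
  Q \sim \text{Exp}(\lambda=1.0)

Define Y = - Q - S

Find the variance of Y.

For independent RVs: Var(aX + bY) = a²Var(X) + b²Var(Y)
Var(S) = 0.44444444
Var(Q) = 1
Var(Y) = (-1)²*0.44444444 + (-1)²*1
= 1*0.44444444 + 1*1 = 1.4444444

1.4444444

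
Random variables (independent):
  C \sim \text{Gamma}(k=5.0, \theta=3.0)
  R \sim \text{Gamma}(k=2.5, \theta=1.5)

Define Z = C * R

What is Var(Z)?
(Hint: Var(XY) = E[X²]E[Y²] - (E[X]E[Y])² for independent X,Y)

Var(XY) = E[X²]E[Y²] - (E[X]E[Y])²
E[C] = 15, Var(C) = 45
E[R] = 3.75, Var(R) = 5.625
E[C²] = 45 + 15² = 270
E[R²] = 5.625 + 3.75² = 19.6875
Var(Z) = 270*19.6875 - (15*3.75)²
= 5315.625 - 3164.0625 = 2151.5625

2151.5625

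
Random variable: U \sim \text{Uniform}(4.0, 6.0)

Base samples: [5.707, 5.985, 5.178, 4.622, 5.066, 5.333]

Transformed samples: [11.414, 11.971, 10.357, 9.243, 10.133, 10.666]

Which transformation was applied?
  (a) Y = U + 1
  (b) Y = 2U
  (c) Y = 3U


Checking option (b) Y = 2U:
  U = 5.707 -> Y = 11.414 ✓
  U = 5.985 -> Y = 11.971 ✓
  U = 5.178 -> Y = 10.357 ✓
All samples match this transformation.

(b) 2U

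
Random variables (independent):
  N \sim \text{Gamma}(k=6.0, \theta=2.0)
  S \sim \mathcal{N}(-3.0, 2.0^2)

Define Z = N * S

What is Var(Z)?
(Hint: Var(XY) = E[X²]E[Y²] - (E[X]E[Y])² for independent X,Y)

Var(XY) = E[X²]E[Y²] - (E[X]E[Y])²
E[N] = 12, Var(N) = 24
E[S] = -3, Var(S) = 4
E[N²] = 24 + 12² = 168
E[S²] = 4 + (-3)² = 13
Var(Z) = 168*13 - (12*(-3))²
= 2184 - 1296 = 888

888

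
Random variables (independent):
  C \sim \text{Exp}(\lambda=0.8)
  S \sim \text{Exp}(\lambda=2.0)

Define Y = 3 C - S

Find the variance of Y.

For independent RVs: Var(aX + bY) = a²Var(X) + b²Var(Y)
Var(C) = 1.5625
Var(S) = 0.25
Var(Y) = 3²*1.5625 + (-1)²*0.25
= 9*1.5625 + 1*0.25 = 14.3125

14.3125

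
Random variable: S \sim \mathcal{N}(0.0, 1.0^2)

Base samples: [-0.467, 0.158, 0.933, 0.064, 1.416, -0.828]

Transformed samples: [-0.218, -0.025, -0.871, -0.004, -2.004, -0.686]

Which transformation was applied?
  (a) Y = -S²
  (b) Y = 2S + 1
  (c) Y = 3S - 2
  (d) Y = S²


Checking option (a) Y = -S²:
  S = -0.467 -> Y = -0.218 ✓
  S = 0.158 -> Y = -0.025 ✓
  S = 0.933 -> Y = -0.871 ✓
All samples match this transformation.

(a) -S²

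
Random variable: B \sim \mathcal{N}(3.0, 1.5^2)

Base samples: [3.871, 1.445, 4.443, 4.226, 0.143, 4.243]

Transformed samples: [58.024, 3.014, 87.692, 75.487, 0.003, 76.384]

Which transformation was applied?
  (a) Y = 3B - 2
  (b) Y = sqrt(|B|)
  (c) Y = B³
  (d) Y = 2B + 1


Checking option (c) Y = B³:
  B = 3.871 -> Y = 58.024 ✓
  B = 1.445 -> Y = 3.014 ✓
  B = 4.443 -> Y = 87.692 ✓
All samples match this transformation.

(c) B³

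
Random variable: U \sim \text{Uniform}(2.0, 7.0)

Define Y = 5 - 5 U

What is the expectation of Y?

For Y = -5U + 5:
E[Y] = -5 * E[U] + 5
E[U] = (2 + 7)/2 = 4.5
E[Y] = -5 * 4.5 + 5 = -17.5

-17.5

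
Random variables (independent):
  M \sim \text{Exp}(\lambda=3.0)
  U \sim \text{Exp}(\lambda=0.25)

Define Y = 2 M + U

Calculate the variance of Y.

For independent RVs: Var(aX + bY) = a²Var(X) + b²Var(Y)
Var(M) = 0.11111111
Var(U) = 16
Var(Y) = 2²*0.11111111 + 1²*16
= 4*0.11111111 + 1*16 = 16.444444

16.444444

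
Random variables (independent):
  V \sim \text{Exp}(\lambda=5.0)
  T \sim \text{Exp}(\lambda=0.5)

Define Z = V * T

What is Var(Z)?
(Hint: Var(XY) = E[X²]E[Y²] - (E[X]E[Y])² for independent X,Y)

Var(XY) = E[X²]E[Y²] - (E[X]E[Y])²
E[V] = 0.2, Var(V) = 0.04
E[T] = 2, Var(T) = 4
E[V²] = 0.04 + 0.2² = 0.08
E[T²] = 4 + 2² = 8
Var(Z) = 0.08*8 - (0.2*2)²
= 0.64 - 0.16 = 0.48

0.48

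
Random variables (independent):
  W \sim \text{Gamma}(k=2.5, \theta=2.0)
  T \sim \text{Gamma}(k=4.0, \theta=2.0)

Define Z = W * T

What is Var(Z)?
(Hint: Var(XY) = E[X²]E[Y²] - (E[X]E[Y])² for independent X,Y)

Var(XY) = E[X²]E[Y²] - (E[X]E[Y])²
E[W] = 5, Var(W) = 10
E[T] = 8, Var(T) = 16
E[W²] = 10 + 5² = 35
E[T²] = 16 + 8² = 80
Var(Z) = 35*80 - (5*8)²
= 2800 - 1600 = 1200

1200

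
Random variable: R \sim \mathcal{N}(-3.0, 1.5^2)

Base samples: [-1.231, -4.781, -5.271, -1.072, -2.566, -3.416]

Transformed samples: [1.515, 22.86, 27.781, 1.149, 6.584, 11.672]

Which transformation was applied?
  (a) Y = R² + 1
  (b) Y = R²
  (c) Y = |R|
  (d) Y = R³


Checking option (b) Y = R²:
  R = -1.231 -> Y = 1.515 ✓
  R = -4.781 -> Y = 22.86 ✓
  R = -5.271 -> Y = 27.781 ✓
All samples match this transformation.

(b) R²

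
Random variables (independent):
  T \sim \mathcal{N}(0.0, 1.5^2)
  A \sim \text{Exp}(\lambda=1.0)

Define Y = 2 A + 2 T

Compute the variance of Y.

For independent RVs: Var(aX + bY) = a²Var(X) + b²Var(Y)
Var(T) = 2.25
Var(A) = 1
Var(Y) = 2²*2.25 + 2²*1
= 4*2.25 + 4*1 = 13

13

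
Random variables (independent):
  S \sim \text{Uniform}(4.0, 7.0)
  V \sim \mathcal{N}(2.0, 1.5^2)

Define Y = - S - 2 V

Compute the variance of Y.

For independent RVs: Var(aX + bY) = a²Var(X) + b²Var(Y)
Var(S) = 0.75
Var(V) = 2.25
Var(Y) = (-1)²*0.75 + (-2)²*2.25
= 1*0.75 + 4*2.25 = 9.75

9.75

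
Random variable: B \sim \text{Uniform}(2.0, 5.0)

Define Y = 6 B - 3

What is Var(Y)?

For Y = aB + b: Var(Y) = a² * Var(B)
Var(B) = (5 - 2)^2/12 = 0.75
Var(Y) = 6² * 0.75 = 36 * 0.75 = 27

27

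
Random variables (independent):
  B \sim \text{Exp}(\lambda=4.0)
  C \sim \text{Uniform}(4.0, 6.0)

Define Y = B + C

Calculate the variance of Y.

For independent RVs: Var(aX + bY) = a²Var(X) + b²Var(Y)
Var(B) = 0.0625
Var(C) = 0.33333333
Var(Y) = 1²*0.0625 + 1²*0.33333333
= 1*0.0625 + 1*0.33333333 = 0.39583333

0.39583333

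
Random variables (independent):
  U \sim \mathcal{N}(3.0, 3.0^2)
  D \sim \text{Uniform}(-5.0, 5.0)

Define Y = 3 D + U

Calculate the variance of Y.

For independent RVs: Var(aX + bY) = a²Var(X) + b²Var(Y)
Var(U) = 9
Var(D) = 8.3333333
Var(Y) = 1²*9 + 3²*8.3333333
= 1*9 + 9*8.3333333 = 84

84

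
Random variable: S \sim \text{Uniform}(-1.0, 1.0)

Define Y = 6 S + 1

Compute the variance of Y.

For Y = aS + b: Var(Y) = a² * Var(S)
Var(S) = (1 + 1)^2/12 = 0.33333333
Var(Y) = 6² * 0.33333333 = 36 * 0.33333333 = 12

12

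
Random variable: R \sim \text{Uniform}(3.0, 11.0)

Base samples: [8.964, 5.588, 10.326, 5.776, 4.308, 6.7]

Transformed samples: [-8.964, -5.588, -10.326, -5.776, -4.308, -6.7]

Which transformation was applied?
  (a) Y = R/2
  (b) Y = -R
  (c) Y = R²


Checking option (b) Y = -R:
  R = 8.964 -> Y = -8.964 ✓
  R = 5.588 -> Y = -5.588 ✓
  R = 10.326 -> Y = -10.326 ✓
All samples match this transformation.

(b) -R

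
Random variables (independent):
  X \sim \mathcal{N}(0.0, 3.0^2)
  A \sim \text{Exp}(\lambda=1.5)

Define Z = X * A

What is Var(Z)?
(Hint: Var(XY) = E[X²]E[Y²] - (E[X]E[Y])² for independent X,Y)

Var(XY) = E[X²]E[Y²] - (E[X]E[Y])²
E[X] = 0, Var(X) = 9
E[A] = 0.66666667, Var(A) = 0.44444444
E[X²] = 9 + 0² = 9
E[A²] = 0.44444444 + 0.66666667² = 0.88888889
Var(Z) = 9*0.88888889 - (0*0.66666667)²
= 8 - 0 = 8

8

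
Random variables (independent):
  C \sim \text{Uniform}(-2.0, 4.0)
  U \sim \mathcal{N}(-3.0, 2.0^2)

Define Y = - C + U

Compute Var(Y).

For independent RVs: Var(aX + bY) = a²Var(X) + b²Var(Y)
Var(C) = 3
Var(U) = 4
Var(Y) = (-1)²*3 + 1²*4
= 1*3 + 1*4 = 7

7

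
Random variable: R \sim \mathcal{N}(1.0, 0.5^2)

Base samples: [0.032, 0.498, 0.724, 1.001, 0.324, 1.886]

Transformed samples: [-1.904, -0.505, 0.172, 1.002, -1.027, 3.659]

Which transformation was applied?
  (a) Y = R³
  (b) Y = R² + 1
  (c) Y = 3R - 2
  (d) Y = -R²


Checking option (c) Y = 3R - 2:
  R = 0.032 -> Y = -1.904 ✓
  R = 0.498 -> Y = -0.505 ✓
  R = 0.724 -> Y = 0.172 ✓
All samples match this transformation.

(c) 3R - 2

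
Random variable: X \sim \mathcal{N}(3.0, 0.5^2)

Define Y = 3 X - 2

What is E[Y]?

For Y = 3X - 2:
E[Y] = 3 * E[X] - 2
E[X] = 3.0 = 3
E[Y] = 3 * 3 - 2 = 7

7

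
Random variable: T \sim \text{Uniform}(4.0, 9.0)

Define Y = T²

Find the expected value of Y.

E[T²] = Var(T) + (E[T])² = 2.0833333 + 42.25 = 44.333333

44.333333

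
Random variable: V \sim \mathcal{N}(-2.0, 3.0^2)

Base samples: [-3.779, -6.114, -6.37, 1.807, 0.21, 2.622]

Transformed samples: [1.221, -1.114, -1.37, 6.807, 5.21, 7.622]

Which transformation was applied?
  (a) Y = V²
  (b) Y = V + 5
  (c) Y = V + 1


Checking option (b) Y = V + 5:
  V = -3.779 -> Y = 1.221 ✓
  V = -6.114 -> Y = -1.114 ✓
  V = -6.37 -> Y = -1.37 ✓
All samples match this transformation.

(b) V + 5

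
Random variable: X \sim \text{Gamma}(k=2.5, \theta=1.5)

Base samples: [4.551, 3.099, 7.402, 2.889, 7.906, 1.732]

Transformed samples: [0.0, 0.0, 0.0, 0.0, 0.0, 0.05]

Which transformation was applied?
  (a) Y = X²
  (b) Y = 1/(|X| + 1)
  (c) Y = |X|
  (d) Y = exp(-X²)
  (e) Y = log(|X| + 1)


Checking option (d) Y = exp(-X²):
  X = 4.551 -> Y = 0.0 ✓
  X = 3.099 -> Y = 0.0 ✓
  X = 7.402 -> Y = 0.0 ✓
All samples match this transformation.

(d) exp(-X²)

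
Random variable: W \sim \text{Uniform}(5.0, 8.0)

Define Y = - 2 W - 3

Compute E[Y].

For Y = -2W - 3:
E[Y] = -2 * E[W] - 3
E[W] = (5 + 8)/2 = 6.5
E[Y] = -2 * 6.5 - 3 = -16

-16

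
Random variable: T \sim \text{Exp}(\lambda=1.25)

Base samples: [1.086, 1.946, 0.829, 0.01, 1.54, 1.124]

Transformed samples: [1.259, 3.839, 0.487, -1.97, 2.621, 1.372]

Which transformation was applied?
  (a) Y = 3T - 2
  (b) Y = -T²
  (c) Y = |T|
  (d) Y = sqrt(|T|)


Checking option (a) Y = 3T - 2:
  T = 1.086 -> Y = 1.259 ✓
  T = 1.946 -> Y = 3.839 ✓
  T = 0.829 -> Y = 0.487 ✓
All samples match this transformation.

(a) 3T - 2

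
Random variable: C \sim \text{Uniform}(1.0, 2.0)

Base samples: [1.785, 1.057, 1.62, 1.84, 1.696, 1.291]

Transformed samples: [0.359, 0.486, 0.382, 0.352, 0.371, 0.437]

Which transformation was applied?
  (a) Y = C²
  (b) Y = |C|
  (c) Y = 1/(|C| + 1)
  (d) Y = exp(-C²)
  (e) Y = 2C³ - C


Checking option (c) Y = 1/(|C| + 1):
  C = 1.785 -> Y = 0.359 ✓
  C = 1.057 -> Y = 0.486 ✓
  C = 1.62 -> Y = 0.382 ✓
All samples match this transformation.

(c) 1/(|C| + 1)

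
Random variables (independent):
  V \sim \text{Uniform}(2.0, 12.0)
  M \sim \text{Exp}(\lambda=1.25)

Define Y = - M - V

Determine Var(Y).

For independent RVs: Var(aX + bY) = a²Var(X) + b²Var(Y)
Var(V) = 8.3333333
Var(M) = 0.64
Var(Y) = (-1)²*8.3333333 + (-1)²*0.64
= 1*8.3333333 + 1*0.64 = 8.9733333

8.9733333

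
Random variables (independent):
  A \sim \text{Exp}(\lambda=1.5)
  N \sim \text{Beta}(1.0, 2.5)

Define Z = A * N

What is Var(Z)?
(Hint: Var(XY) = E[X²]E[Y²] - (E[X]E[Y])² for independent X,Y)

Var(XY) = E[X²]E[Y²] - (E[X]E[Y])²
E[A] = 0.66666667, Var(A) = 0.44444444
E[N] = 0.28571429, Var(N) = 0.045351474
E[A²] = 0.44444444 + 0.66666667² = 0.88888889
E[N²] = 0.045351474 + 0.28571429² = 0.12698413
Var(Z) = 0.88888889*0.12698413 - (0.66666667*0.28571429)²
= 0.11287478 - 0.036281179 = 0.0765936

0.0765936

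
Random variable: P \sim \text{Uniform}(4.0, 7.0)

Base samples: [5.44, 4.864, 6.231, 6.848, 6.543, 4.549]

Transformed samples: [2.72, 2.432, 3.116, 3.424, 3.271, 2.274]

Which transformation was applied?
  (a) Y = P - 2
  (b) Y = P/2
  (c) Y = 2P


Checking option (b) Y = P/2:
  P = 5.44 -> Y = 2.72 ✓
  P = 4.864 -> Y = 2.432 ✓
  P = 6.231 -> Y = 3.116 ✓
All samples match this transformation.

(b) P/2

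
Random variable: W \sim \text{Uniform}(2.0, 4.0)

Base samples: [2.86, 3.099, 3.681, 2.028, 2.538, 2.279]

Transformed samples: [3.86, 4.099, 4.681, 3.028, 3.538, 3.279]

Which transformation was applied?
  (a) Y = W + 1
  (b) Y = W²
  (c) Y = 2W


Checking option (a) Y = W + 1:
  W = 2.86 -> Y = 3.86 ✓
  W = 3.099 -> Y = 4.099 ✓
  W = 3.681 -> Y = 4.681 ✓
All samples match this transformation.

(a) W + 1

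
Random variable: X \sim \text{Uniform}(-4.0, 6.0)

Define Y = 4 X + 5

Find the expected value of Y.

For Y = 4X + 5:
E[Y] = 4 * E[X] + 5
E[X] = (-4 + 6)/2 = 1
E[Y] = 4 * 1 + 5 = 9

9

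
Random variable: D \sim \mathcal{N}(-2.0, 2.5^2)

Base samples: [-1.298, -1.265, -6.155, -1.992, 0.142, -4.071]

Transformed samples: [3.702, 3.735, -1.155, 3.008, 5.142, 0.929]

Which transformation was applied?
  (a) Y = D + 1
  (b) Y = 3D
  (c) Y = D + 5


Checking option (c) Y = D + 5:
  D = -1.298 -> Y = 3.702 ✓
  D = -1.265 -> Y = 3.735 ✓
  D = -6.155 -> Y = -1.155 ✓
All samples match this transformation.

(c) D + 5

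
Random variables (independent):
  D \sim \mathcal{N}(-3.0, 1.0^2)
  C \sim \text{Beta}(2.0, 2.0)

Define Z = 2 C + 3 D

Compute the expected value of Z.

E[Z] = 3*E[D] + 2*E[C]
E[D] = -3
E[C] = 0.5
E[Z] = 3*(-3) + 2*0.5 = -8

-8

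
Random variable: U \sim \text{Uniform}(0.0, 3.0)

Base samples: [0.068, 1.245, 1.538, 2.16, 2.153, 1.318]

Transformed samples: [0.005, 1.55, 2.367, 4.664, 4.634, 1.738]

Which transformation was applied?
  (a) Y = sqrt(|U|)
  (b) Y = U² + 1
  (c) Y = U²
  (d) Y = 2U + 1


Checking option (c) Y = U²:
  U = 0.068 -> Y = 0.005 ✓
  U = 1.245 -> Y = 1.55 ✓
  U = 1.538 -> Y = 2.367 ✓
All samples match this transformation.

(c) U²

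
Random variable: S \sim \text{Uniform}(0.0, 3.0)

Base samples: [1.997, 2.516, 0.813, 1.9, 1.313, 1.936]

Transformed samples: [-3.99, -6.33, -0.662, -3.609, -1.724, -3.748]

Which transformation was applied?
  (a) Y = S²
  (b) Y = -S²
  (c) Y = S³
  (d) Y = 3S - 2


Checking option (b) Y = -S²:
  S = 1.997 -> Y = -3.99 ✓
  S = 2.516 -> Y = -6.33 ✓
  S = 0.813 -> Y = -0.662 ✓
All samples match this transformation.

(b) -S²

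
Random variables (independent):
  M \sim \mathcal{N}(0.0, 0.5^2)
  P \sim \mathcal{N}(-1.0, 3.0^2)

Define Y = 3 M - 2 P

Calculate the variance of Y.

For independent RVs: Var(aX + bY) = a²Var(X) + b²Var(Y)
Var(M) = 0.25
Var(P) = 9
Var(Y) = 3²*0.25 + (-2)²*9
= 9*0.25 + 4*9 = 38.25

38.25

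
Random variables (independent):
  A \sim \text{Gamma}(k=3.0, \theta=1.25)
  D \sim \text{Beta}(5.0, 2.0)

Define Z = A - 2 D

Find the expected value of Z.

E[Z] = 1*E[A] - 2*E[D]
E[A] = 3.75
E[D] = 0.71428571
E[Z] = 1*3.75 - 2*0.71428571 = 2.3214286

2.3214286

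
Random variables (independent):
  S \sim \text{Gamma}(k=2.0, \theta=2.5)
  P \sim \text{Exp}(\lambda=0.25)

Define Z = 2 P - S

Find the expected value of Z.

E[Z] = -1*E[S] + 2*E[P]
E[S] = 5
E[P] = 4
E[Z] = -1*5 + 2*4 = 3

3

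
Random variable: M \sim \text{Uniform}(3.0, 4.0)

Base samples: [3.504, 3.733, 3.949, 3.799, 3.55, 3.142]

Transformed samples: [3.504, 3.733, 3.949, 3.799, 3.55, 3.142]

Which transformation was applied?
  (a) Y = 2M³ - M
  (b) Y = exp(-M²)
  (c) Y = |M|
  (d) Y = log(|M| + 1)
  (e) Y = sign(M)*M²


Checking option (c) Y = |M|:
  M = 3.504 -> Y = 3.504 ✓
  M = 3.733 -> Y = 3.733 ✓
  M = 3.949 -> Y = 3.949 ✓
All samples match this transformation.

(c) |M|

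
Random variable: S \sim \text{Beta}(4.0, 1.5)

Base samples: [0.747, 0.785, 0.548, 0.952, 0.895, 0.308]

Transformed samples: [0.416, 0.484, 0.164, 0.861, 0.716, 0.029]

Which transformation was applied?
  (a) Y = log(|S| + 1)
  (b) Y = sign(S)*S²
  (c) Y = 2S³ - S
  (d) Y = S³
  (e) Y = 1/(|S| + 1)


Checking option (d) Y = S³:
  S = 0.747 -> Y = 0.416 ✓
  S = 0.785 -> Y = 0.484 ✓
  S = 0.548 -> Y = 0.164 ✓
All samples match this transformation.

(d) S³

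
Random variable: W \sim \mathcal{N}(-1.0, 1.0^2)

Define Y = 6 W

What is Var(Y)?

For Y = aW + b: Var(Y) = a² * Var(W)
Var(W) = 1.0^2 = 1
Var(Y) = 6² * 1 = 36 * 1 = 36

36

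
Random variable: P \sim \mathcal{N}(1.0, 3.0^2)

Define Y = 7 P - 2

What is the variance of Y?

For Y = aP + b: Var(Y) = a² * Var(P)
Var(P) = 3.0^2 = 9
Var(Y) = 7² * 9 = 49 * 9 = 441

441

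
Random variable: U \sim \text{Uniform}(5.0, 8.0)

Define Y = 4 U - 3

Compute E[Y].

For Y = 4U - 3:
E[Y] = 4 * E[U] - 3
E[U] = (5 + 8)/2 = 6.5
E[Y] = 4 * 6.5 - 3 = 23

23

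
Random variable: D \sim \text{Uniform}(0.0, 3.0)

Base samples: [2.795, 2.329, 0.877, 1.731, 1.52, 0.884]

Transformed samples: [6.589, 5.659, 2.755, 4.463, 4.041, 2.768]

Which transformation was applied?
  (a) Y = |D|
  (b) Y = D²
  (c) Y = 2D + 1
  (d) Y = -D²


Checking option (c) Y = 2D + 1:
  D = 2.795 -> Y = 6.589 ✓
  D = 2.329 -> Y = 5.659 ✓
  D = 0.877 -> Y = 2.755 ✓
All samples match this transformation.

(c) 2D + 1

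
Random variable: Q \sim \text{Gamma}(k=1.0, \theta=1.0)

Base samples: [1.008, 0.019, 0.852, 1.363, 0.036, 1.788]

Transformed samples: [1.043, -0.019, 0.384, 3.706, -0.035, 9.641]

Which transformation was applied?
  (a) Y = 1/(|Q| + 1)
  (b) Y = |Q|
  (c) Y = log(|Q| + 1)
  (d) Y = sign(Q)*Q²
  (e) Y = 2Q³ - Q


Checking option (e) Y = 2Q³ - Q:
  Q = 1.008 -> Y = 1.043 ✓
  Q = 0.019 -> Y = -0.019 ✓
  Q = 0.852 -> Y = 0.384 ✓
All samples match this transformation.

(e) 2Q³ - Q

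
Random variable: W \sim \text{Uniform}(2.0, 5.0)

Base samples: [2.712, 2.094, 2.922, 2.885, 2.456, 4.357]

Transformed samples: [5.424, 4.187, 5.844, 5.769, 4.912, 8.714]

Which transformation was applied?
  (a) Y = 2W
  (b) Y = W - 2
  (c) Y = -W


Checking option (a) Y = 2W:
  W = 2.712 -> Y = 5.424 ✓
  W = 2.094 -> Y = 4.187 ✓
  W = 2.922 -> Y = 5.844 ✓
All samples match this transformation.

(a) 2W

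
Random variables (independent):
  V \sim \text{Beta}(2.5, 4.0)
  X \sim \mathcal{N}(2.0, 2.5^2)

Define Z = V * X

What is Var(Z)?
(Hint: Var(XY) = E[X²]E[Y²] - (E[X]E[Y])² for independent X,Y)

Var(XY) = E[X²]E[Y²] - (E[X]E[Y])²
E[V] = 0.38461538, Var(V) = 0.031558185
E[X] = 2, Var(X) = 6.25
E[V²] = 0.031558185 + 0.38461538² = 0.17948718
E[X²] = 6.25 + 2² = 10.25
Var(Z) = 0.17948718*10.25 - (0.38461538*2)²
= 1.8397436 - 0.59171598 = 1.2480276

1.2480276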